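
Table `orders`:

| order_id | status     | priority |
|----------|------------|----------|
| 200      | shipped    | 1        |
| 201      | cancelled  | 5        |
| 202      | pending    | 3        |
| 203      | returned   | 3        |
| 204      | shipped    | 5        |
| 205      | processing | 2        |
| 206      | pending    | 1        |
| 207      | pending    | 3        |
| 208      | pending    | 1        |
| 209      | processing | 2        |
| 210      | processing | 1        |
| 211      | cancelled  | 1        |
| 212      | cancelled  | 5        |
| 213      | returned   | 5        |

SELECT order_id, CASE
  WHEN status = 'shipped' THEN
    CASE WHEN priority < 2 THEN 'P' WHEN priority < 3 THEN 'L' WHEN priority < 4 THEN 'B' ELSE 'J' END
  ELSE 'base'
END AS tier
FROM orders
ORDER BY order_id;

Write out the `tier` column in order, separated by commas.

P, base, base, base, J, base, base, base, base, base, base, base, base, base

order_id=200: status='shipped' → inner[priority < 2] → P
order_id=201: status='cancelled' → outer ELSE → base
order_id=202: status='pending' → outer ELSE → base
order_id=203: status='returned' → outer ELSE → base
order_id=204: status='shipped' → inner[ELSE] → J
order_id=205: status='processing' → outer ELSE → base
order_id=206: status='pending' → outer ELSE → base
order_id=207: status='pending' → outer ELSE → base
order_id=208: status='pending' → outer ELSE → base
order_id=209: status='processing' → outer ELSE → base
order_id=210: status='processing' → outer ELSE → base
order_id=211: status='cancelled' → outer ELSE → base
order_id=212: status='cancelled' → outer ELSE → base
order_id=213: status='returned' → outer ELSE → base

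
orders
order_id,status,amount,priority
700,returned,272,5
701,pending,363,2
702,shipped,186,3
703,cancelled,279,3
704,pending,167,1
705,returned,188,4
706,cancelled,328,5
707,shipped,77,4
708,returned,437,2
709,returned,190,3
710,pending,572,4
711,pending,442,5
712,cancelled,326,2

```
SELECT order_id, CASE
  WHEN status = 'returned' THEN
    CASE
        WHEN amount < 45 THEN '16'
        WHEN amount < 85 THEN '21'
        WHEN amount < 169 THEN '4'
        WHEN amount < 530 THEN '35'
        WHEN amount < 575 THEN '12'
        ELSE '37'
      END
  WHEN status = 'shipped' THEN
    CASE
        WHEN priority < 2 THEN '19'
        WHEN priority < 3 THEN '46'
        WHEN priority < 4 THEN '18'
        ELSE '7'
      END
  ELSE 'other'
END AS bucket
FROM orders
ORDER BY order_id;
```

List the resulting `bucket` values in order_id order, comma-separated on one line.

order_id=700: status='returned' → inner[amount < 530] → 35
order_id=701: status='pending' → outer ELSE → other
order_id=702: status='shipped' → inner[priority < 4] → 18
order_id=703: status='cancelled' → outer ELSE → other
order_id=704: status='pending' → outer ELSE → other
order_id=705: status='returned' → inner[amount < 530] → 35
order_id=706: status='cancelled' → outer ELSE → other
order_id=707: status='shipped' → inner[ELSE] → 7
order_id=708: status='returned' → inner[amount < 530] → 35
order_id=709: status='returned' → inner[amount < 530] → 35
order_id=710: status='pending' → outer ELSE → other
order_id=711: status='pending' → outer ELSE → other
order_id=712: status='cancelled' → outer ELSE → other

35, other, 18, other, other, 35, other, 7, 35, 35, other, other, other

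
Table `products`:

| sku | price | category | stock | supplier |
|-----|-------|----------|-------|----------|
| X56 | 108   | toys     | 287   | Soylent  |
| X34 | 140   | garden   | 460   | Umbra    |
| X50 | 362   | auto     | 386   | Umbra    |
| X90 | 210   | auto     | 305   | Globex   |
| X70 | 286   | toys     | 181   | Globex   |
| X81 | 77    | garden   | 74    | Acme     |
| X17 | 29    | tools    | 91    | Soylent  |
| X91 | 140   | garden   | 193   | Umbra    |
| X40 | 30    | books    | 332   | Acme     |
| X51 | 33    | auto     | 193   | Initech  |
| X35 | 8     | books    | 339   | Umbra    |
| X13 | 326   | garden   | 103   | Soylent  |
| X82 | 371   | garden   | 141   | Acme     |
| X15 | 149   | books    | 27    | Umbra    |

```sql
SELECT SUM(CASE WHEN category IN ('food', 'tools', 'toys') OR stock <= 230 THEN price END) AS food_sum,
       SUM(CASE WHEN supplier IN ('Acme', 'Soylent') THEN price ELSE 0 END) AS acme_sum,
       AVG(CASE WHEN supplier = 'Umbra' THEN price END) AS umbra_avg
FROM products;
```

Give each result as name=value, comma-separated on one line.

[food_sum: category IN ('food', 'tools', 'toys') OR stock <= 230]
sku=X56: ✓ → 108
sku=X34: ✗
sku=X50: ✗
sku=X90: ✗
sku=X70: ✓ → 286
sku=X81: ✓ → 77
sku=X17: ✓ → 29
sku=X91: ✓ → 140
sku=X40: ✗
sku=X51: ✓ → 33
sku=X35: ✗
sku=X13: ✓ → 326
sku=X82: ✓ → 371
sku=X15: ✓ → 149
food_sum = 108 + 286 + 77 + 29 + 140 + 33 + 326 + 371 + 149 = 1519
—
[acme_sum: supplier IN ('Acme', 'Soylent')]
sku=X56: ✓ → 108
sku=X34: ✗
sku=X50: ✗
sku=X90: ✗
sku=X70: ✗
sku=X81: ✓ → 77
sku=X17: ✓ → 29
sku=X91: ✗
sku=X40: ✓ → 30
sku=X51: ✗
sku=X35: ✗
sku=X13: ✓ → 326
sku=X82: ✓ → 371
sku=X15: ✗
acme_sum = 108 + 77 + 29 + 30 + 326 + 371 = 941
—
[umbra_avg: supplier = 'Umbra']
sku=X56: ✗
sku=X34: ✓ → 140
sku=X50: ✓ → 362
sku=X90: ✗
sku=X70: ✗
sku=X81: ✗
sku=X17: ✗
sku=X91: ✓ → 140
sku=X40: ✗
sku=X51: ✗
sku=X35: ✓ → 8
sku=X13: ✗
sku=X82: ✗
sku=X15: ✓ → 149
umbra_avg = (140 + 362 + 140 + 8 + 149) / 5 = 159.8

food_sum=1519, acme_sum=941, umbra_avg=159.8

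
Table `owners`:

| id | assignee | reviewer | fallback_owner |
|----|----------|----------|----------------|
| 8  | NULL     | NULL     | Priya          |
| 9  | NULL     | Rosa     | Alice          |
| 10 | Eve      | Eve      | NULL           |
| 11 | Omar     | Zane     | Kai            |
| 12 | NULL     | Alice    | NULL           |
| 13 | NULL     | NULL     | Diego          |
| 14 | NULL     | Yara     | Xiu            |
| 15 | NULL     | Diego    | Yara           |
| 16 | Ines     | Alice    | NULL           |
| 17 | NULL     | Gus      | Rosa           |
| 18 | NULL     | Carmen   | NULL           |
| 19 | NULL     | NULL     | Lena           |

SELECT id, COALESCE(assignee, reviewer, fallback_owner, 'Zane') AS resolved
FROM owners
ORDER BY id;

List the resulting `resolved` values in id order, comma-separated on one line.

id=8: assignee=NULL, reviewer=NULL, fallback_owner=Priya → Priya
id=9: assignee=NULL, reviewer=Rosa → Rosa
id=10: assignee=Eve → Eve
id=11: assignee=Omar → Omar
id=12: assignee=NULL, reviewer=Alice → Alice
id=13: assignee=NULL, reviewer=NULL, fallback_owner=Diego → Diego
id=14: assignee=NULL, reviewer=Yara → Yara
id=15: assignee=NULL, reviewer=Diego → Diego
id=16: assignee=Ines → Ines
id=17: assignee=NULL, reviewer=Gus → Gus
id=18: assignee=NULL, reviewer=Carmen → Carmen
id=19: assignee=NULL, reviewer=NULL, fallback_owner=Lena → Lena

Priya, Rosa, Eve, Omar, Alice, Diego, Yara, Diego, Ines, Gus, Carmen, Lena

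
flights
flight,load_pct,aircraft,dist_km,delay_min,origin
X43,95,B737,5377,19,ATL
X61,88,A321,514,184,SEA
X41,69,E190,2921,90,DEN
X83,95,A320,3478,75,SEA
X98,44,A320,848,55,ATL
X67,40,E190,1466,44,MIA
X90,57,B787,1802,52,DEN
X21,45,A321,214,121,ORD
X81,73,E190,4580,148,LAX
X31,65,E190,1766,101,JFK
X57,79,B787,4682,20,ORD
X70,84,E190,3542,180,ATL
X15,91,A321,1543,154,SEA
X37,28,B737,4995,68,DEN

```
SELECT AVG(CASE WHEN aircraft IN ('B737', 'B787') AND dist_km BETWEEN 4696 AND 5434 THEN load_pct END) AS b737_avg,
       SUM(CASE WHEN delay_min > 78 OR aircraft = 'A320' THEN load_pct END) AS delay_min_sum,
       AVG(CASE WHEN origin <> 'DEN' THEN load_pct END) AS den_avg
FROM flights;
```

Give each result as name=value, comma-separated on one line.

[b737_avg: aircraft IN ('B737', 'B787') AND dist_km BETWEEN 4696 AND 5434]
flight=X43: ✓ → 95
flight=X61: ✗
flight=X41: ✗
flight=X83: ✗
flight=X98: ✗
flight=X67: ✗
flight=X90: ✗
flight=X21: ✗
flight=X81: ✗
flight=X31: ✗
flight=X57: ✗
flight=X70: ✗
flight=X15: ✗
flight=X37: ✓ → 28
b737_avg = (95 + 28) / 2 = 61.5
—
[delay_min_sum: delay_min > 78 OR aircraft = 'A320']
flight=X43: ✗
flight=X61: ✓ → 88
flight=X41: ✓ → 69
flight=X83: ✓ → 95
flight=X98: ✓ → 44
flight=X67: ✗
flight=X90: ✗
flight=X21: ✓ → 45
flight=X81: ✓ → 73
flight=X31: ✓ → 65
flight=X57: ✗
flight=X70: ✓ → 84
flight=X15: ✓ → 91
flight=X37: ✗
delay_min_sum = 88 + 69 + 95 + 44 + 45 + 73 + 65 + 84 + 91 = 654
—
[den_avg: origin <> 'DEN']
flight=X43: ✓ → 95
flight=X61: ✓ → 88
flight=X41: ✗
flight=X83: ✓ → 95
flight=X98: ✓ → 44
flight=X67: ✓ → 40
flight=X90: ✗
flight=X21: ✓ → 45
flight=X81: ✓ → 73
flight=X31: ✓ → 65
flight=X57: ✓ → 79
flight=X70: ✓ → 84
flight=X15: ✓ → 91
flight=X37: ✗
den_avg = (95 + 88 + 95 + 44 + 40 + 45 + 73 + 65 + 79 + 84 + 91) / 11 = 72.6363636364

b737_avg=61.5, delay_min_sum=654, den_avg=72.6363636364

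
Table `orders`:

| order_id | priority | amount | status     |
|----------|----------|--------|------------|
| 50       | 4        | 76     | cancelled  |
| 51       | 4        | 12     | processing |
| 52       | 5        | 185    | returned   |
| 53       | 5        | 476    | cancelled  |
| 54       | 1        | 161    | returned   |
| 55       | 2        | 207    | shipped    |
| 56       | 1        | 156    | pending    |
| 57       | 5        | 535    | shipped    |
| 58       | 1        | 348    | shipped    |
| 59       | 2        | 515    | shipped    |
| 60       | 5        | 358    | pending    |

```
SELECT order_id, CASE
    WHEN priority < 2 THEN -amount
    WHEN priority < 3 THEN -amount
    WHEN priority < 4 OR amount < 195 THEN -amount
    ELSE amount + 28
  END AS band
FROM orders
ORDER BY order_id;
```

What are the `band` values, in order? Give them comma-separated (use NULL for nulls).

-76, -12, -185, 504, -161, -207, -156, 563, -348, -515, 386

order_id=50: priority < 4 OR amount < 195 → -76
order_id=51: priority < 4 OR amount < 195 → -12
order_id=52: priority < 4 OR amount < 195 → -185
order_id=53: ELSE → 504
order_id=54: priority < 2 → -161
order_id=55: priority < 3 → -207
order_id=56: priority < 2 → -156
order_id=57: ELSE → 563
order_id=58: priority < 2 → -348
order_id=59: priority < 3 → -515
order_id=60: ELSE → 386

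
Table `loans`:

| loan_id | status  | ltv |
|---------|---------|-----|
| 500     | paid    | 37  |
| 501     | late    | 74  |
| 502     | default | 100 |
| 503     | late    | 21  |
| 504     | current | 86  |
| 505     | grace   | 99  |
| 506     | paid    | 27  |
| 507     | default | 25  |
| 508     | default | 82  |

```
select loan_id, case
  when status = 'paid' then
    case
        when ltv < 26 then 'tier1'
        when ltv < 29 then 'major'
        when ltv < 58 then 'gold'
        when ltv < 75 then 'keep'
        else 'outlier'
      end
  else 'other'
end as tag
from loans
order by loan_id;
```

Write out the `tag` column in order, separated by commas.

gold, other, other, other, other, other, major, other, other

loan_id=500: status='paid' → inner[ltv < 58] → gold
loan_id=501: status='late' → outer ELSE → other
loan_id=502: status='default' → outer ELSE → other
loan_id=503: status='late' → outer ELSE → other
loan_id=504: status='current' → outer ELSE → other
loan_id=505: status='grace' → outer ELSE → other
loan_id=506: status='paid' → inner[ltv < 29] → major
loan_id=507: status='default' → outer ELSE → other
loan_id=508: status='default' → outer ELSE → other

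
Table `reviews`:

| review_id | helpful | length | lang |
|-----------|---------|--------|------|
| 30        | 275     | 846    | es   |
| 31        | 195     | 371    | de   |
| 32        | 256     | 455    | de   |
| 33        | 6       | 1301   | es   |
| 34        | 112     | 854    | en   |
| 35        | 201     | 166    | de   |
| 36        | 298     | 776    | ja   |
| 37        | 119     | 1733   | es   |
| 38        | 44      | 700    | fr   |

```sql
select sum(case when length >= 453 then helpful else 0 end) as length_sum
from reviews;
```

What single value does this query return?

review_id=30: ✓ → 275
review_id=31: ✗
review_id=32: ✓ → 256
review_id=33: ✓ → 6
review_id=34: ✓ → 112
review_id=35: ✗
review_id=36: ✓ → 298
review_id=37: ✓ → 119
review_id=38: ✓ → 44
length_sum = 275 + 256 + 6 + 112 + 298 + 119 + 44 = 1110

1110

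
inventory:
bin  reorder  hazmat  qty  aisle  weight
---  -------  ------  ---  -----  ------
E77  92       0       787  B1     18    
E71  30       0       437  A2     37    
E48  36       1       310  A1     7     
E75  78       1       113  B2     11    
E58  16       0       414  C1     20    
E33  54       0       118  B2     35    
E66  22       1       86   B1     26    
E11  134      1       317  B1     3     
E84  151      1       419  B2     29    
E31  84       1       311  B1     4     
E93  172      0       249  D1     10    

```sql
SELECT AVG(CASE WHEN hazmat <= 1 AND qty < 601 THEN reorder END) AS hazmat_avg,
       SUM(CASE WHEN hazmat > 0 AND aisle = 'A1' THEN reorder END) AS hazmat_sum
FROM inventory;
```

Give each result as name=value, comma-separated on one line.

[hazmat_avg: hazmat <= 1 AND qty < 601]
bin=E77: ✗
bin=E71: ✓ → 30
bin=E48: ✓ → 36
bin=E75: ✓ → 78
bin=E58: ✓ → 16
bin=E33: ✓ → 54
bin=E66: ✓ → 22
bin=E11: ✓ → 134
bin=E84: ✓ → 151
bin=E31: ✓ → 84
bin=E93: ✓ → 172
hazmat_avg = (30 + 36 + 78 + 16 + 54 + 22 + 134 + 151 + 84 + 172) / 10 = 77.7
—
[hazmat_sum: hazmat > 0 AND aisle = 'A1']
bin=E77: ✗
bin=E71: ✗
bin=E48: ✓ → 36
bin=E75: ✗
bin=E58: ✗
bin=E33: ✗
bin=E66: ✗
bin=E11: ✗
bin=E84: ✗
bin=E31: ✗
bin=E93: ✗
hazmat_sum = 36

hazmat_avg=77.7, hazmat_sum=36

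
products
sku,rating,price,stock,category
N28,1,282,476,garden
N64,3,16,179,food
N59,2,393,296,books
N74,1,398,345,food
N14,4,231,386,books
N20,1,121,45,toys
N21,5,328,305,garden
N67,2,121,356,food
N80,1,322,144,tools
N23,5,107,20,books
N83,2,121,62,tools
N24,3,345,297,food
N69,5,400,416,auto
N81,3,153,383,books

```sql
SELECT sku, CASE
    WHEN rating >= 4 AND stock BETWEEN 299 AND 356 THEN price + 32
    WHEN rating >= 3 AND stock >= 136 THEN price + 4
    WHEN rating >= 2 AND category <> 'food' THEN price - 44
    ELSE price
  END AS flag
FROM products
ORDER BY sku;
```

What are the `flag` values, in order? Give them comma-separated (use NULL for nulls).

sku=N14: rating >= 3 AND stock >= 136 → 235
sku=N20: ELSE → 121
sku=N21: rating >= 4 AND stock BETWEEN 299 AND 356 → 360
sku=N23: rating >= 2 AND category <> 'food' → 63
sku=N24: rating >= 3 AND stock >= 136 → 349
sku=N28: ELSE → 282
sku=N59: rating >= 2 AND category <> 'food' → 349
sku=N64: rating >= 3 AND stock >= 136 → 20
sku=N67: ELSE → 121
sku=N69: rating >= 3 AND stock >= 136 → 404
sku=N74: ELSE → 398
sku=N80: ELSE → 322
sku=N81: rating >= 3 AND stock >= 136 → 157
sku=N83: rating >= 2 AND category <> 'food' → 77

235, 121, 360, 63, 349, 282, 349, 20, 121, 404, 398, 322, 157, 77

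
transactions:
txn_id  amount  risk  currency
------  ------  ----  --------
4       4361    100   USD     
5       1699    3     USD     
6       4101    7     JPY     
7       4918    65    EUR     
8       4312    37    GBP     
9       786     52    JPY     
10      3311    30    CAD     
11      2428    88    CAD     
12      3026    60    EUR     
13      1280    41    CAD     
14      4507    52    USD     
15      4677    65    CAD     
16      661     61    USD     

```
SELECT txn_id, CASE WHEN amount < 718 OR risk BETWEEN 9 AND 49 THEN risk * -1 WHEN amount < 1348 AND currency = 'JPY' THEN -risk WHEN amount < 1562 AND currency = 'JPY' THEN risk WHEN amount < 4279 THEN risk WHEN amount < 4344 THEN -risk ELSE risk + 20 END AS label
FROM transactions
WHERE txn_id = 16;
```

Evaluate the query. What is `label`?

txn_id = 16: amount=661, risk=61, currency=USD.
amount < 718 OR risk BETWEEN 9 AND 49 → true → -61

-61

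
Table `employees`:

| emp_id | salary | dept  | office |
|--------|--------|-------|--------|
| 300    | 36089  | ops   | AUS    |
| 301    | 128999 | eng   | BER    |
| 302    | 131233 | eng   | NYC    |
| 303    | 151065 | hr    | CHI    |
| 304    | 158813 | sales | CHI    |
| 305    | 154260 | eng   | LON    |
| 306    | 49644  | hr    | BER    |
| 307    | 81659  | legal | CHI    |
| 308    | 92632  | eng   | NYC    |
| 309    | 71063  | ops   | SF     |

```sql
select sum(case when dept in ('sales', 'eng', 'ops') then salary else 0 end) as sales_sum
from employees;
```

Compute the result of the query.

emp_id=300: ✓ → 36089
emp_id=301: ✓ → 128999
emp_id=302: ✓ → 131233
emp_id=303: ✗
emp_id=304: ✓ → 158813
emp_id=305: ✓ → 154260
emp_id=306: ✗
emp_id=307: ✗
emp_id=308: ✓ → 92632
emp_id=309: ✓ → 71063
sales_sum = 36089 + 128999 + 131233 + 158813 + 154260 + 92632 + 71063 = 773089

773089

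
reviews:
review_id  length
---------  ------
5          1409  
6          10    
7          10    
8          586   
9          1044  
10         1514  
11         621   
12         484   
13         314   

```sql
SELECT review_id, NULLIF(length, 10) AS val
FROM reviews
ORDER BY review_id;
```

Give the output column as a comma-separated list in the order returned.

review_id=5: length=1409 vs 10: differ → 1409
review_id=6: length=10 vs 10: equal → NULL
review_id=7: length=10 vs 10: equal → NULL
review_id=8: length=586 vs 10: differ → 586
review_id=9: length=1044 vs 10: differ → 1044
review_id=10: length=1514 vs 10: differ → 1514
review_id=11: length=621 vs 10: differ → 621
review_id=12: length=484 vs 10: differ → 484
review_id=13: length=314 vs 10: differ → 314

1409, NULL, NULL, 586, 1044, 1514, 621, 484, 314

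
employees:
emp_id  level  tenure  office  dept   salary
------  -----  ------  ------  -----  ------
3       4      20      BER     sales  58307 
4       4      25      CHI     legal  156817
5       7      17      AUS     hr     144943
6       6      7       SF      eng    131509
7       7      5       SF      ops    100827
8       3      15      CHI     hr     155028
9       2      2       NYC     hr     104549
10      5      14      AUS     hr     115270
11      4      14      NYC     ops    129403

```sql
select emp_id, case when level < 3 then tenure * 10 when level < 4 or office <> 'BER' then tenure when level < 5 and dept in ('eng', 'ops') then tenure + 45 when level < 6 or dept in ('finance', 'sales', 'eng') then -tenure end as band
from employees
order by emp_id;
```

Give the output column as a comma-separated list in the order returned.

-20, 25, 17, 7, 5, 15, 20, 14, 14

emp_id=3: level < 6 or dept in ('finance', 'sales', 'eng') → -20
emp_id=4: level < 4 or office <> 'BER' → 25
emp_id=5: level < 4 or office <> 'BER' → 17
emp_id=6: level < 4 or office <> 'BER' → 7
emp_id=7: level < 4 or office <> 'BER' → 5
emp_id=8: level < 4 or office <> 'BER' → 15
emp_id=9: level < 3 → 20
emp_id=10: level < 4 or office <> 'BER' → 14
emp_id=11: level < 4 or office <> 'BER' → 14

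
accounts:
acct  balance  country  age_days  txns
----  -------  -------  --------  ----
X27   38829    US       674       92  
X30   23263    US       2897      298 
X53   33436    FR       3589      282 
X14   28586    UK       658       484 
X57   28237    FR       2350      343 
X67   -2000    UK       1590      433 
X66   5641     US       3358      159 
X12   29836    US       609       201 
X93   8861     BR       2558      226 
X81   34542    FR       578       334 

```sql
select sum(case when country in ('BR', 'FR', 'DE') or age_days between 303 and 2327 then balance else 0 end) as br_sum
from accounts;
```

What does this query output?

acct=X27: ✓ → 38829
acct=X30: ✗
acct=X53: ✓ → 33436
acct=X14: ✓ → 28586
acct=X57: ✓ → 28237
acct=X67: ✓ → -2000
acct=X66: ✗
acct=X12: ✓ → 29836
acct=X93: ✓ → 8861
acct=X81: ✓ → 34542
br_sum = 38829 + 33436 + 28586 + 28237 + -2000 + 29836 + 8861 + 34542 = 200327

200327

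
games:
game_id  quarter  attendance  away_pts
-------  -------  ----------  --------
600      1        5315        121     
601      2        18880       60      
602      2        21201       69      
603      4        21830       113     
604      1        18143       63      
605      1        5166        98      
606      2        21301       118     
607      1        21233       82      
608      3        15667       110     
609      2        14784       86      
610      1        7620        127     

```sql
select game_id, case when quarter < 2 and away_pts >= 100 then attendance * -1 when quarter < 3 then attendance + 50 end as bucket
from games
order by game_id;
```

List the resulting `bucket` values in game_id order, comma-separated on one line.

game_id=600: quarter < 2 and away_pts >= 100 → -5315
game_id=601: quarter < 3 → 18930
game_id=602: quarter < 3 → 21251
game_id=603: (no match → NULL) → NULL
game_id=604: quarter < 3 → 18193
game_id=605: quarter < 3 → 5216
game_id=606: quarter < 3 → 21351
game_id=607: quarter < 3 → 21283
game_id=608: (no match → NULL) → NULL
game_id=609: quarter < 3 → 14834
game_id=610: quarter < 2 and away_pts >= 100 → -7620

-5315, 18930, 21251, NULL, 18193, 5216, 21351, 21283, NULL, 14834, -7620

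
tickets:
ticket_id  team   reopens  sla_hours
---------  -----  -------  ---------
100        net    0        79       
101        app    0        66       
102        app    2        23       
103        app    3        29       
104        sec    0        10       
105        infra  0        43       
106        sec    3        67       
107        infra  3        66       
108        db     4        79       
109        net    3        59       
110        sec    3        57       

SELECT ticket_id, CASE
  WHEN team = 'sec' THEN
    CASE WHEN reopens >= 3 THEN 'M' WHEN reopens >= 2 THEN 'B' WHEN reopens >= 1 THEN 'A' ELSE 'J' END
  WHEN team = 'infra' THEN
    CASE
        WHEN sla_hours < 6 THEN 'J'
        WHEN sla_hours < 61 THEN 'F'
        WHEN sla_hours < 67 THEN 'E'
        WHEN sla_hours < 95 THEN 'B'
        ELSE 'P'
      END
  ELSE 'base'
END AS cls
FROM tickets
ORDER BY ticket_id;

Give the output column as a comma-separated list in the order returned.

base, base, base, base, J, F, M, E, base, base, M

ticket_id=100: team='net' → outer ELSE → base
ticket_id=101: team='app' → outer ELSE → base
ticket_id=102: team='app' → outer ELSE → base
ticket_id=103: team='app' → outer ELSE → base
ticket_id=104: team='sec' → inner[ELSE] → J
ticket_id=105: team='infra' → inner[sla_hours < 61] → F
ticket_id=106: team='sec' → inner[reopens >= 3] → M
ticket_id=107: team='infra' → inner[sla_hours < 67] → E
ticket_id=108: team='db' → outer ELSE → base
ticket_id=109: team='net' → outer ELSE → base
ticket_id=110: team='sec' → inner[reopens >= 3] → M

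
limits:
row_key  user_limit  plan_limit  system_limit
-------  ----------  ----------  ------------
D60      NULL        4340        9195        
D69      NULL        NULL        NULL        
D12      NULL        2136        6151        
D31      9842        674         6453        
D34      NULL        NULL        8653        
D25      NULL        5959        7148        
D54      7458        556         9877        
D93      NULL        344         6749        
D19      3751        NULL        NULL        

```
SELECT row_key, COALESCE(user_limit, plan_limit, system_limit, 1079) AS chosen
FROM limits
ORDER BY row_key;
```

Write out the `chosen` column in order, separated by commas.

row_key=D12: user_limit=NULL, plan_limit=2136 → 2136
row_key=D19: user_limit=3751 → 3751
row_key=D25: user_limit=NULL, plan_limit=5959 → 5959
row_key=D31: user_limit=9842 → 9842
row_key=D34: user_limit=NULL, plan_limit=NULL, system_limit=8653 → 8653
row_key=D54: user_limit=7458 → 7458
row_key=D60: user_limit=NULL, plan_limit=4340 → 4340
row_key=D69: user_limit=NULL, plan_limit=NULL, system_limit=NULL, → literal 1079 → 1079
row_key=D93: user_limit=NULL, plan_limit=344 → 344

2136, 3751, 5959, 9842, 8653, 7458, 4340, 1079, 344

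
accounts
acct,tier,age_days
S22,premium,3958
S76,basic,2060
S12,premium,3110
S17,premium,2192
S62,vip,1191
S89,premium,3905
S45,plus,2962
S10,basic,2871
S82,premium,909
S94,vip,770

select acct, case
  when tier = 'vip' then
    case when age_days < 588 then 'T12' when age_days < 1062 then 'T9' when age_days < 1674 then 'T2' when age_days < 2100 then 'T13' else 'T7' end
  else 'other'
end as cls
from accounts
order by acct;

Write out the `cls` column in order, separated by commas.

acct=S10: tier='basic' → outer ELSE → other
acct=S12: tier='premium' → outer ELSE → other
acct=S17: tier='premium' → outer ELSE → other
acct=S22: tier='premium' → outer ELSE → other
acct=S45: tier='plus' → outer ELSE → other
acct=S62: tier='vip' → inner[age_days < 1674] → T2
acct=S76: tier='basic' → outer ELSE → other
acct=S82: tier='premium' → outer ELSE → other
acct=S89: tier='premium' → outer ELSE → other
acct=S94: tier='vip' → inner[age_days < 1062] → T9

other, other, other, other, other, T2, other, other, other, T9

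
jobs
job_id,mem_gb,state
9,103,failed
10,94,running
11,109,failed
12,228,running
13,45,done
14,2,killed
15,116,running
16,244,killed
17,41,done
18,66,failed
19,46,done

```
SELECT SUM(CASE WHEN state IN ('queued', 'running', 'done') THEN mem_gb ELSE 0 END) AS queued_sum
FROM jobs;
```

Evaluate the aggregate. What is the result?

570

job_id=9: ✗
job_id=10: ✓ → 94
job_id=11: ✗
job_id=12: ✓ → 228
job_id=13: ✓ → 45
job_id=14: ✗
job_id=15: ✓ → 116
job_id=16: ✗
job_id=17: ✓ → 41
job_id=18: ✗
job_id=19: ✓ → 46
queued_sum = 94 + 228 + 45 + 116 + 41 + 46 = 570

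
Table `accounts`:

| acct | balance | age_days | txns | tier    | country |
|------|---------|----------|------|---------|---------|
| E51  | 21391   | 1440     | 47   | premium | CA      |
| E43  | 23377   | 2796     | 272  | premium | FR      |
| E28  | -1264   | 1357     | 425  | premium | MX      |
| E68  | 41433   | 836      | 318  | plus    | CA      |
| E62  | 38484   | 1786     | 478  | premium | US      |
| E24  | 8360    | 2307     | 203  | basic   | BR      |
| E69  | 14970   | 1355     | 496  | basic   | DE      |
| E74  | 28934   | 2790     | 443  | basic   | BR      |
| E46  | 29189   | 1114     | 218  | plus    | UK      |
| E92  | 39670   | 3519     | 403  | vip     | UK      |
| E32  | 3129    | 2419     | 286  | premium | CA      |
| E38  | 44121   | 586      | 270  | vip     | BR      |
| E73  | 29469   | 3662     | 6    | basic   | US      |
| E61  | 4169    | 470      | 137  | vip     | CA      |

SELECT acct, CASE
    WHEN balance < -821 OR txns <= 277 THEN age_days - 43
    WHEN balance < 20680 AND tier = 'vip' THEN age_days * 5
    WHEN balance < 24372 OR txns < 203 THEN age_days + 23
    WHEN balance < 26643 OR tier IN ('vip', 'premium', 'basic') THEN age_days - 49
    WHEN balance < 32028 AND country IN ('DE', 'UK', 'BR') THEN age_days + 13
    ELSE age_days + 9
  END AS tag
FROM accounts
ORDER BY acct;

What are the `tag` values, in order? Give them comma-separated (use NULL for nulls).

2264, 1314, 2442, 543, 2753, 1071, 1397, 427, 1737, 845, 1378, 3619, 2741, 3470

acct=E24: balance < -821 OR txns <= 277 → 2264
acct=E28: balance < -821 OR txns <= 277 → 1314
acct=E32: balance < 24372 OR txns < 203 → 2442
acct=E38: balance < -821 OR txns <= 277 → 543
acct=E43: balance < -821 OR txns <= 277 → 2753
acct=E46: balance < -821 OR txns <= 277 → 1071
acct=E51: balance < -821 OR txns <= 277 → 1397
acct=E61: balance < -821 OR txns <= 277 → 427
acct=E62: balance < 26643 OR tier IN ('vip', 'premium', 'basic') → 1737
acct=E68: ELSE → 845
acct=E69: balance < 24372 OR txns < 203 → 1378
acct=E73: balance < -821 OR txns <= 277 → 3619
acct=E74: balance < 26643 OR tier IN ('vip', 'premium', 'basic') → 2741
acct=E92: balance < 26643 OR tier IN ('vip', 'premium', 'basic') → 3470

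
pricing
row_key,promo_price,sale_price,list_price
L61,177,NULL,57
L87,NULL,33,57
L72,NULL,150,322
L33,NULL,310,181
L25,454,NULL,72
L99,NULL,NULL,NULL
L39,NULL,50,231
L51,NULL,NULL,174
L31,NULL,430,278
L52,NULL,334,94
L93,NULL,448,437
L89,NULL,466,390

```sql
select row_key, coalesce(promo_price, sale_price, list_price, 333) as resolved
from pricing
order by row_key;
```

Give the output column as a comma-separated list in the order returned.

454, 430, 310, 50, 174, 334, 177, 150, 33, 466, 448, 333

row_key=L25: promo_price=454 → 454
row_key=L31: promo_price=NULL, sale_price=430 → 430
row_key=L33: promo_price=NULL, sale_price=310 → 310
row_key=L39: promo_price=NULL, sale_price=50 → 50
row_key=L51: promo_price=NULL, sale_price=NULL, list_price=174 → 174
row_key=L52: promo_price=NULL, sale_price=334 → 334
row_key=L61: promo_price=177 → 177
row_key=L72: promo_price=NULL, sale_price=150 → 150
row_key=L87: promo_price=NULL, sale_price=33 → 33
row_key=L89: promo_price=NULL, sale_price=466 → 466
row_key=L93: promo_price=NULL, sale_price=448 → 448
row_key=L99: promo_price=NULL, sale_price=NULL, list_price=NULL, → literal 333 → 333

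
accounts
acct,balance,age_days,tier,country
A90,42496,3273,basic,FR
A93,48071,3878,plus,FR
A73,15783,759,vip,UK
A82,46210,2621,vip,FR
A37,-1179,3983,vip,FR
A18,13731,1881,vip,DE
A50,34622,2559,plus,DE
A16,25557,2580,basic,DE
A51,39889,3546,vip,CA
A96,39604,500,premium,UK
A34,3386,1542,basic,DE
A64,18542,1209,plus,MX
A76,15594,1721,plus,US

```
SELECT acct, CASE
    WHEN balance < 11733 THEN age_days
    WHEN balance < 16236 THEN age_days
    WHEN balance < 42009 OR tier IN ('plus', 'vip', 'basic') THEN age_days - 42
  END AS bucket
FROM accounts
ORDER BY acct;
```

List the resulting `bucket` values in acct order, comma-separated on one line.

acct=A16: balance < 42009 OR tier IN ('plus', 'vip', 'basic') → 2538
acct=A18: balance < 16236 → 1881
acct=A34: balance < 11733 → 1542
acct=A37: balance < 11733 → 3983
acct=A50: balance < 42009 OR tier IN ('plus', 'vip', 'basic') → 2517
acct=A51: balance < 42009 OR tier IN ('plus', 'vip', 'basic') → 3504
acct=A64: balance < 42009 OR tier IN ('plus', 'vip', 'basic') → 1167
acct=A73: balance < 16236 → 759
acct=A76: balance < 16236 → 1721
acct=A82: balance < 42009 OR tier IN ('plus', 'vip', 'basic') → 2579
acct=A90: balance < 42009 OR tier IN ('plus', 'vip', 'basic') → 3231
acct=A93: balance < 42009 OR tier IN ('plus', 'vip', 'basic') → 3836
acct=A96: balance < 42009 OR tier IN ('plus', 'vip', 'basic') → 458

2538, 1881, 1542, 3983, 2517, 3504, 1167, 759, 1721, 2579, 3231, 3836, 458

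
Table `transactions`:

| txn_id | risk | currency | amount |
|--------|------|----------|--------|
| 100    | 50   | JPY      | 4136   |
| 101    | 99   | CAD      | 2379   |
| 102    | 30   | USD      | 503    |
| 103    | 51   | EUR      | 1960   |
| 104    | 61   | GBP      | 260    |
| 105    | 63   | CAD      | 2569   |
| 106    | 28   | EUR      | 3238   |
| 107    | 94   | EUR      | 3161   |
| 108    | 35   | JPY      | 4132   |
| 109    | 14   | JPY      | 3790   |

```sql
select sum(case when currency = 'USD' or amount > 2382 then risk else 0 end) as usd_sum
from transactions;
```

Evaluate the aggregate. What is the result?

314

txn_id=100: ✓ → 50
txn_id=101: ✗
txn_id=102: ✓ → 30
txn_id=103: ✗
txn_id=104: ✗
txn_id=105: ✓ → 63
txn_id=106: ✓ → 28
txn_id=107: ✓ → 94
txn_id=108: ✓ → 35
txn_id=109: ✓ → 14
usd_sum = 50 + 30 + 63 + 28 + 94 + 35 + 14 = 314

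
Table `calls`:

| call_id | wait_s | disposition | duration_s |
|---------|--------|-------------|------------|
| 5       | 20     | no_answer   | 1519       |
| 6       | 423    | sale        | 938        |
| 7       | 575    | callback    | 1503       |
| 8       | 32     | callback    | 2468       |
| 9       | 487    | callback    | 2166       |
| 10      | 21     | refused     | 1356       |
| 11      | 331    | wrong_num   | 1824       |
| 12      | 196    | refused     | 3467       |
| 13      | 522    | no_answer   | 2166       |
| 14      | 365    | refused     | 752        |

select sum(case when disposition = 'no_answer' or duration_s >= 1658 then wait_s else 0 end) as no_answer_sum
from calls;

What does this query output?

1588

call_id=5: ✓ → 20
call_id=6: ✗
call_id=7: ✗
call_id=8: ✓ → 32
call_id=9: ✓ → 487
call_id=10: ✗
call_id=11: ✓ → 331
call_id=12: ✓ → 196
call_id=13: ✓ → 522
call_id=14: ✗
no_answer_sum = 20 + 32 + 487 + 331 + 196 + 522 = 1588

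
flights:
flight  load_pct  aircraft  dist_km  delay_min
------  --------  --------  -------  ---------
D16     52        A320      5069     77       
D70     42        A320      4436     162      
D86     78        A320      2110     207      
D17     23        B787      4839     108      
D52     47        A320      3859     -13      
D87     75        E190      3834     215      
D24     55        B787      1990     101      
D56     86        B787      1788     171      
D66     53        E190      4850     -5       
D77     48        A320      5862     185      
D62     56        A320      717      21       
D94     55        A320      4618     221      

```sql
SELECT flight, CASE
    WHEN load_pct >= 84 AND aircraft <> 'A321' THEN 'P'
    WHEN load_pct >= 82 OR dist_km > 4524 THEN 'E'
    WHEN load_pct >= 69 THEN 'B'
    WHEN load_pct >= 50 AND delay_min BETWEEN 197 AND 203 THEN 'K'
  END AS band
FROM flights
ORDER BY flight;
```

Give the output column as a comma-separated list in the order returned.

E, E, NULL, NULL, P, NULL, E, NULL, E, B, B, E

flight=D16: load_pct >= 82 OR dist_km > 4524 → E
flight=D17: load_pct >= 82 OR dist_km > 4524 → E
flight=D24: (no match → NULL) → NULL
flight=D52: (no match → NULL) → NULL
flight=D56: load_pct >= 84 AND aircraft <> 'A321' → P
flight=D62: (no match → NULL) → NULL
flight=D66: load_pct >= 82 OR dist_km > 4524 → E
flight=D70: (no match → NULL) → NULL
flight=D77: load_pct >= 82 OR dist_km > 4524 → E
flight=D86: load_pct >= 69 → B
flight=D87: load_pct >= 69 → B
flight=D94: load_pct >= 82 OR dist_km > 4524 → E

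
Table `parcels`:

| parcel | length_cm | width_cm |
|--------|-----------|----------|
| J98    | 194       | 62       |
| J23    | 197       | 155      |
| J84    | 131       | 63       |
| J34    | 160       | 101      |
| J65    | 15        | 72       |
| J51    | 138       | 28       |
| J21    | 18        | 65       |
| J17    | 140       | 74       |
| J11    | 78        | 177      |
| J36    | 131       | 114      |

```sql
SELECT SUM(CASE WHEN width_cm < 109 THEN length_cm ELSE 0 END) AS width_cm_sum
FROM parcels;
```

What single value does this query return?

parcel=J98: ✓ → 194
parcel=J23: ✗
parcel=J84: ✓ → 131
parcel=J34: ✓ → 160
parcel=J65: ✓ → 15
parcel=J51: ✓ → 138
parcel=J21: ✓ → 18
parcel=J17: ✓ → 140
parcel=J11: ✗
parcel=J36: ✗
width_cm_sum = 194 + 131 + 160 + 15 + 138 + 18 + 140 = 796

796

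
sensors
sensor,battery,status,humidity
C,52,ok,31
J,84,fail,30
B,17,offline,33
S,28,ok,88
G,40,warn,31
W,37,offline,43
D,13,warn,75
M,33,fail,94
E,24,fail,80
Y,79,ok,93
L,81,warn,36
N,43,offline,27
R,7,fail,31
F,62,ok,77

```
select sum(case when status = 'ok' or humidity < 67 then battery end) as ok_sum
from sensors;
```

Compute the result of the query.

sensor=C: ✓ → 52
sensor=J: ✓ → 84
sensor=B: ✓ → 17
sensor=S: ✓ → 28
sensor=G: ✓ → 40
sensor=W: ✓ → 37
sensor=D: ✗
sensor=M: ✗
sensor=E: ✗
sensor=Y: ✓ → 79
sensor=L: ✓ → 81
sensor=N: ✓ → 43
sensor=R: ✓ → 7
sensor=F: ✓ → 62
ok_sum = 52 + 84 + 17 + 28 + 40 + 37 + 79 + 81 + 43 + 7 + 62 = 530

530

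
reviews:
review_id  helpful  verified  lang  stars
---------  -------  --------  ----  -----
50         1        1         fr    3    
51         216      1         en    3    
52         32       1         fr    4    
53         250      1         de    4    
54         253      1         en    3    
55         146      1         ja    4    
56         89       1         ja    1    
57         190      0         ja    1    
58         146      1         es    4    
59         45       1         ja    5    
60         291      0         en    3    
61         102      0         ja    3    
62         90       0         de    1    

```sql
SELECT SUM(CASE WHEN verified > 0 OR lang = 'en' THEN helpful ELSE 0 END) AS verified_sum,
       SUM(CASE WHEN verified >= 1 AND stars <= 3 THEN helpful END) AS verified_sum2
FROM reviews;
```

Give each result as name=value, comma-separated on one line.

[verified_sum: verified > 0 OR lang = 'en']
review_id=50: ✓ → 1
review_id=51: ✓ → 216
review_id=52: ✓ → 32
review_id=53: ✓ → 250
review_id=54: ✓ → 253
review_id=55: ✓ → 146
review_id=56: ✓ → 89
review_id=57: ✗
review_id=58: ✓ → 146
review_id=59: ✓ → 45
review_id=60: ✓ → 291
review_id=61: ✗
review_id=62: ✗
verified_sum = 1 + 216 + 32 + 250 + 253 + 146 + 89 + 146 + 45 + 291 = 1469
—
[verified_sum2: verified >= 1 AND stars <= 3]
review_id=50: ✓ → 1
review_id=51: ✓ → 216
review_id=52: ✗
review_id=53: ✗
review_id=54: ✓ → 253
review_id=55: ✗
review_id=56: ✓ → 89
review_id=57: ✗
review_id=58: ✗
review_id=59: ✗
review_id=60: ✗
review_id=61: ✗
review_id=62: ✗
verified_sum2 = 1 + 216 + 253 + 89 = 559

verified_sum=1469, verified_sum2=559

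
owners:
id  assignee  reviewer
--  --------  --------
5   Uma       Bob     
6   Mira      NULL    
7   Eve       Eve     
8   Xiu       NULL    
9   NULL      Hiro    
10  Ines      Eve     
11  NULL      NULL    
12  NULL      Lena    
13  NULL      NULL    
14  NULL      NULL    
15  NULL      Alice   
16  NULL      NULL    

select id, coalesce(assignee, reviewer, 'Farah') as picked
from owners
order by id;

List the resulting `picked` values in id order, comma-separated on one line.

id=5: assignee=Uma → Uma
id=6: assignee=Mira → Mira
id=7: assignee=Eve → Eve
id=8: assignee=Xiu → Xiu
id=9: assignee=NULL, reviewer=Hiro → Hiro
id=10: assignee=Ines → Ines
id=11: assignee=NULL, reviewer=NULL, → literal Farah → Farah
id=12: assignee=NULL, reviewer=Lena → Lena
id=13: assignee=NULL, reviewer=NULL, → literal Farah → Farah
id=14: assignee=NULL, reviewer=NULL, → literal Farah → Farah
id=15: assignee=NULL, reviewer=Alice → Alice
id=16: assignee=NULL, reviewer=NULL, → literal Farah → Farah

Uma, Mira, Eve, Xiu, Hiro, Ines, Farah, Lena, Farah, Farah, Alice, Farah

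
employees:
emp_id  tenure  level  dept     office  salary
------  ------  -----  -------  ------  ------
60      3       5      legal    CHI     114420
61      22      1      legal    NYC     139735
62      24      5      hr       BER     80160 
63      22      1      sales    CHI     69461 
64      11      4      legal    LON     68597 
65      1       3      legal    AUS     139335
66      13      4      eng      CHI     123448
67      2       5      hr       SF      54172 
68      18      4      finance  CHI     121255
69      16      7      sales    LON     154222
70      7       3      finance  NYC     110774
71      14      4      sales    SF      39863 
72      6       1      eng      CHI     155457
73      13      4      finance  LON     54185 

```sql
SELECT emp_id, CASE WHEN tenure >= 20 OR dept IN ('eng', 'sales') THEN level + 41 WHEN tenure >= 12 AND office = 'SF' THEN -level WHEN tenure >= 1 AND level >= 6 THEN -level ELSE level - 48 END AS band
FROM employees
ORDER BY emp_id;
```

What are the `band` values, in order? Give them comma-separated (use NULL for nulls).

-43, 42, 46, 42, -44, -45, 45, -43, -44, 48, -45, 45, 42, -44

emp_id=60: ELSE → -43
emp_id=61: tenure >= 20 OR dept IN ('eng', 'sales') → 42
emp_id=62: tenure >= 20 OR dept IN ('eng', 'sales') → 46
emp_id=63: tenure >= 20 OR dept IN ('eng', 'sales') → 42
emp_id=64: ELSE → -44
emp_id=65: ELSE → -45
emp_id=66: tenure >= 20 OR dept IN ('eng', 'sales') → 45
emp_id=67: ELSE → -43
emp_id=68: ELSE → -44
emp_id=69: tenure >= 20 OR dept IN ('eng', 'sales') → 48
emp_id=70: ELSE → -45
emp_id=71: tenure >= 20 OR dept IN ('eng', 'sales') → 45
emp_id=72: tenure >= 20 OR dept IN ('eng', 'sales') → 42
emp_id=73: ELSE → -44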